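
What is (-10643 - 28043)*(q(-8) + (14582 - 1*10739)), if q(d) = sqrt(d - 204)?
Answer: -148670298 - 77372*I*sqrt(53) ≈ -1.4867e+8 - 5.6328e+5*I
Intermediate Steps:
q(d) = sqrt(-204 + d)
(-10643 - 28043)*(q(-8) + (14582 - 1*10739)) = (-10643 - 28043)*(sqrt(-204 - 8) + (14582 - 1*10739)) = -38686*(sqrt(-212) + (14582 - 10739)) = -38686*(2*I*sqrt(53) + 3843) = -38686*(3843 + 2*I*sqrt(53)) = -148670298 - 77372*I*sqrt(53)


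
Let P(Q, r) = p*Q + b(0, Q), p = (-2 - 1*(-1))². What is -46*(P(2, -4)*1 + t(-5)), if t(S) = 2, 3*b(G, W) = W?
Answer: -644/3 ≈ -214.67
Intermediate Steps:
b(G, W) = W/3
p = 1 (p = (-2 + 1)² = (-1)² = 1)
P(Q, r) = 4*Q/3 (P(Q, r) = 1*Q + Q/3 = Q + Q/3 = 4*Q/3)
-46*(P(2, -4)*1 + t(-5)) = -46*(((4/3)*2)*1 + 2) = -46*((8/3)*1 + 2) = -46*(8/3 + 2) = -46*14/3 = -644/3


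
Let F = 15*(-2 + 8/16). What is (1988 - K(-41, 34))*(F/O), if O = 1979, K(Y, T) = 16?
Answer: -44370/1979 ≈ -22.420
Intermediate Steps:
F = -45/2 (F = 15*(-2 + 8*(1/16)) = 15*(-2 + ½) = 15*(-3/2) = -45/2 ≈ -22.500)
(1988 - K(-41, 34))*(F/O) = (1988 - 1*16)*(-45/2/1979) = (1988 - 16)*(-45/2*1/1979) = 1972*(-45/3958) = -44370/1979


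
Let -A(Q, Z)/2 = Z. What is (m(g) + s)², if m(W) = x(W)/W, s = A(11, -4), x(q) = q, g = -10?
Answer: 81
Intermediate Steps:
A(Q, Z) = -2*Z
s = 8 (s = -2*(-4) = 8)
m(W) = 1 (m(W) = W/W = 1)
(m(g) + s)² = (1 + 8)² = 9² = 81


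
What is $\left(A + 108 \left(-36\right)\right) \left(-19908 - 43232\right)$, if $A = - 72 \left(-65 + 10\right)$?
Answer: $-4546080$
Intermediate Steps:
$A = 3960$ ($A = \left(-72\right) \left(-55\right) = 3960$)
$\left(A + 108 \left(-36\right)\right) \left(-19908 - 43232\right) = \left(3960 + 108 \left(-36\right)\right) \left(-19908 - 43232\right) = \left(3960 - 3888\right) \left(-63140\right) = 72 \left(-63140\right) = -4546080$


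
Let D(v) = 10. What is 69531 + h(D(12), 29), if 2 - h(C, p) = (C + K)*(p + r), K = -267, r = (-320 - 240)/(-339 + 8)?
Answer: 25626286/331 ≈ 77421.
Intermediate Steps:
r = 560/331 (r = -560/(-331) = -560*(-1/331) = 560/331 ≈ 1.6918)
h(C, p) = 2 - (-267 + C)*(560/331 + p) (h(C, p) = 2 - (C - 267)*(p + 560/331) = 2 - (-267 + C)*(560/331 + p))
69531 + h(D(12), 29) = 69531 + (150182/331 + 267*29 - 560/331*10 - 1*10*29) = 69531 + (150182/331 + 7743 - 5600/331 - 290) = 69531 + 2611525/331 = 25626286/331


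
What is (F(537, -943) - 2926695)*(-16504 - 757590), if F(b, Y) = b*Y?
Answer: 2657531274084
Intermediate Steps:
F(b, Y) = Y*b
(F(537, -943) - 2926695)*(-16504 - 757590) = (-943*537 - 2926695)*(-16504 - 757590) = (-506391 - 2926695)*(-774094) = -3433086*(-774094) = 2657531274084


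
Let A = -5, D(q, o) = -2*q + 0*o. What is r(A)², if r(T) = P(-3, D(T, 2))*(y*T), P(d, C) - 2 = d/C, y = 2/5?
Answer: 289/25 ≈ 11.560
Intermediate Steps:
D(q, o) = -2*q (D(q, o) = -2*q + 0 = -2*q)
y = ⅖ (y = 2*(⅕) = ⅖ ≈ 0.40000)
P(d, C) = 2 + d/C
r(T) = 2*T*(2 + 3/(2*T))/5 (r(T) = (2 - 3*(-1/(2*T)))*(2*T/5) = (2 - (-3)/(2*T))*(2*T/5) = (2 + 3/(2*T))*(2*T/5) = 2*T*(2 + 3/(2*T))/5)
r(A)² = (⅗ + (⅘)*(-5))² = (⅗ - 4)² = (-17/5)² = 289/25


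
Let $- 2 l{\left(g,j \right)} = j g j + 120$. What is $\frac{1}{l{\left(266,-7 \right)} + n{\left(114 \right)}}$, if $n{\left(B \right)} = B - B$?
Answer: $- \frac{1}{6577} \approx -0.00015204$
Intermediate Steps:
$n{\left(B \right)} = 0$
$l{\left(g,j \right)} = -60 - \frac{g j^{2}}{2}$ ($l{\left(g,j \right)} = - \frac{j g j + 120}{2} = - \frac{g j j + 120}{2} = - \frac{g j^{2} + 120}{2} = - \frac{120 + g j^{2}}{2} = -60 - \frac{g j^{2}}{2}$)
$\frac{1}{l{\left(266,-7 \right)} + n{\left(114 \right)}} = \frac{1}{\left(-60 - 133 \left(-7\right)^{2}\right) + 0} = \frac{1}{\left(-60 - 133 \cdot 49\right) + 0} = \frac{1}{\left(-60 - 6517\right) + 0} = \frac{1}{-6577 + 0} = \frac{1}{-6577} = - \frac{1}{6577}$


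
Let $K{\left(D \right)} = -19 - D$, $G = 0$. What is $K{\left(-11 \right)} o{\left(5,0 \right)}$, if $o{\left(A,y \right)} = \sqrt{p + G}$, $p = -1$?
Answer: $- 8 i \approx - 8.0 i$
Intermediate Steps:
$o{\left(A,y \right)} = i$ ($o{\left(A,y \right)} = \sqrt{-1 + 0} = \sqrt{-1} = i$)
$K{\left(-11 \right)} o{\left(5,0 \right)} = \left(-19 - -11\right) i = \left(-19 + 11\right) i = - 8 i$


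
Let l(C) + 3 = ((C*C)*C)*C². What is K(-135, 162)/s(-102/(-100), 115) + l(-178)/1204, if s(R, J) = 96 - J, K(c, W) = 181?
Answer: -3395108362973/22876 ≈ -1.4841e+8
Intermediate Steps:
l(C) = -3 + C⁵ (l(C) = -3 + ((C*C)*C)*C² = -3 + (C²*C)*C² = -3 + C³*C² = -3 + C⁵)
K(-135, 162)/s(-102/(-100), 115) + l(-178)/1204 = 181/(96 - 1*115) + (-3 + (-178)⁵)/1204 = 181/(96 - 115) + (-3 - 178689902368)*(1/1204) = 181/(-19) - 178689902371*1/1204 = 181*(-1/19) - 178689902371/1204 = -181/19 - 178689902371/1204 = -3395108362973/22876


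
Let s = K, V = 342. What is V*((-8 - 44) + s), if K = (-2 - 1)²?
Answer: -14706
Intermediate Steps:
K = 9 (K = (-3)² = 9)
s = 9
V*((-8 - 44) + s) = 342*((-8 - 44) + 9) = 342*(-52 + 9) = 342*(-43) = -14706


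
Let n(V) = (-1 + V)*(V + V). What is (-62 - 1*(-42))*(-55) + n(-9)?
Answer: 1280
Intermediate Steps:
n(V) = 2*V*(-1 + V) (n(V) = (-1 + V)*(2*V) = 2*V*(-1 + V))
(-62 - 1*(-42))*(-55) + n(-9) = (-62 - 1*(-42))*(-55) + 2*(-9)*(-1 - 9) = (-62 + 42)*(-55) + 2*(-9)*(-10) = -20*(-55) + 180 = 1100 + 180 = 1280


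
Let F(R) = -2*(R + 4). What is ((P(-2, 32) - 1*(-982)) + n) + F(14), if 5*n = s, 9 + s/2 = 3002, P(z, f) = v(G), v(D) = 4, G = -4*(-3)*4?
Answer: 10736/5 ≈ 2147.2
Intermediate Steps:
G = 48 (G = 12*4 = 48)
P(z, f) = 4
s = 5986 (s = -18 + 2*3002 = -18 + 6004 = 5986)
n = 5986/5 (n = (1/5)*5986 = 5986/5 ≈ 1197.2)
F(R) = -8 - 2*R (F(R) = -2*(4 + R) = -8 - 2*R)
((P(-2, 32) - 1*(-982)) + n) + F(14) = ((4 - 1*(-982)) + 5986/5) + (-8 - 2*14) = ((4 + 982) + 5986/5) + (-8 - 28) = (986 + 5986/5) - 36 = 10916/5 - 36 = 10736/5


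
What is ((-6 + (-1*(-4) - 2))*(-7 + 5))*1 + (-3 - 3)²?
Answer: 44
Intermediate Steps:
((-6 + (-1*(-4) - 2))*(-7 + 5))*1 + (-3 - 3)² = ((-6 + (4 - 2))*(-2))*1 + (-6)² = ((-6 + 2)*(-2))*1 + 36 = -4*(-2)*1 + 36 = 8*1 + 36 = 8 + 36 = 44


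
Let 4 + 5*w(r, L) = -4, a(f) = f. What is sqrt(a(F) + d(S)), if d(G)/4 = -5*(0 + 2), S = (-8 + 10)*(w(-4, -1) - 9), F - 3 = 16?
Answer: I*sqrt(21) ≈ 4.5826*I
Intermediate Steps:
F = 19 (F = 3 + 16 = 19)
w(r, L) = -8/5 (w(r, L) = -4/5 + (1/5)*(-4) = -4/5 - 4/5 = -8/5)
S = -106/5 (S = (-8 + 10)*(-8/5 - 9) = 2*(-53/5) = -106/5 ≈ -21.200)
d(G) = -40 (d(G) = 4*(-5*(0 + 2)) = 4*(-5*2) = 4*(-10) = -40)
sqrt(a(F) + d(S)) = sqrt(19 - 40) = sqrt(-21) = I*sqrt(21)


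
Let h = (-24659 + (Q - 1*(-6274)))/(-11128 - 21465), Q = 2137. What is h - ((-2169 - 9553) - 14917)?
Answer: 868261175/32593 ≈ 26640.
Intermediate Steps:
h = 16248/32593 (h = (-24659 + (2137 - 1*(-6274)))/(-11128 - 21465) = (-24659 + (2137 + 6274))/(-32593) = (-24659 + 8411)*(-1/32593) = -16248*(-1/32593) = 16248/32593 ≈ 0.49851)
h - ((-2169 - 9553) - 14917) = 16248/32593 - ((-2169 - 9553) - 14917) = 16248/32593 - (-11722 - 14917) = 16248/32593 - 1*(-26639) = 16248/32593 + 26639 = 868261175/32593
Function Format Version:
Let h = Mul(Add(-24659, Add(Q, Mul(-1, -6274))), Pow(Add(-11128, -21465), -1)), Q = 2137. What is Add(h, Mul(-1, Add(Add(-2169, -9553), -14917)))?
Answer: Rational(868261175, 32593) ≈ 26640.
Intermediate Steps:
h = Rational(16248, 32593) (h = Mul(Add(-24659, Add(2137, Mul(-1, -6274))), Pow(Add(-11128, -21465), -1)) = Mul(Add(-24659, Add(2137, 6274)), Pow(-32593, -1)) = Mul(Add(-24659, 8411), Rational(-1, 32593)) = Mul(-16248, Rational(-1, 32593)) = Rational(16248, 32593) ≈ 0.49851)
Add(h, Mul(-1, Add(Add(-2169, -9553), -14917))) = Add(Rational(16248, 32593), Mul(-1, Add(Add(-2169, -9553), -14917))) = Add(Rational(16248, 32593), Mul(-1, Add(-11722, -14917))) = Add(Rational(16248, 32593), Mul(-1, -26639)) = Add(Rational(16248, 32593), 26639) = Rational(868261175, 32593)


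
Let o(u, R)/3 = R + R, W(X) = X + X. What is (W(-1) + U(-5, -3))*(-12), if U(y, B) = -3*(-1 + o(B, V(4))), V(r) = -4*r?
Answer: -3468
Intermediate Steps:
W(X) = 2*X
o(u, R) = 6*R (o(u, R) = 3*(R + R) = 3*(2*R) = 6*R)
U(y, B) = 291 (U(y, B) = -3*(-1 + 6*(-4*4)) = -3*(-1 + 6*(-16)) = -3*(-1 - 96) = -3*(-97) = 291)
(W(-1) + U(-5, -3))*(-12) = (2*(-1) + 291)*(-12) = (-2 + 291)*(-12) = 289*(-12) = -3468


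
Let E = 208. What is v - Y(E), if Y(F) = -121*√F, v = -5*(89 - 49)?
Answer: -200 + 484*√13 ≈ 1545.1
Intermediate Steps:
v = -200 (v = -5*40 = -200)
v - Y(E) = -200 - (-121)*√208 = -200 - (-121)*4*√13 = -200 - (-484)*√13 = -200 + 484*√13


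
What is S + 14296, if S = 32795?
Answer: 47091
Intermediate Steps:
S + 14296 = 32795 + 14296 = 47091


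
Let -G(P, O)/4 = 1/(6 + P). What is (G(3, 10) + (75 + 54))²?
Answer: 1338649/81 ≈ 16527.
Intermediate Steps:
G(P, O) = -4/(6 + P)
(G(3, 10) + (75 + 54))² = (-4/(6 + 3) + (75 + 54))² = (-4/9 + 129)² = (1157/9)² = 1338649/81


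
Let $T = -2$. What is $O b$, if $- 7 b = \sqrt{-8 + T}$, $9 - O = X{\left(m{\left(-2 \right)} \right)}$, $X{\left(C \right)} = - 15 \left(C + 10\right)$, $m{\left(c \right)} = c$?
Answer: $- \frac{129 i \sqrt{10}}{7} \approx - 58.276 i$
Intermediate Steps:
$X{\left(C \right)} = -150 - 15 C$ ($X{\left(C \right)} = - 15 \left(10 + C\right) = -150 - 15 C$)
$O = 129$ ($O = 9 - \left(-150 - -30\right) = 9 - \left(-150 + 30\right) = 9 - -120 = 9 + 120 = 129$)
$b = - \frac{i \sqrt{10}}{7}$ ($b = - \frac{\sqrt{-8 - 2}}{7} = - \frac{\sqrt{-10}}{7} = - \frac{i \sqrt{10}}{7} \approx - 0.45175 i$)
$O b = 129 \left(- \frac{i \sqrt{10}}{7}\right) = - \frac{129 i \sqrt{10}}{7}$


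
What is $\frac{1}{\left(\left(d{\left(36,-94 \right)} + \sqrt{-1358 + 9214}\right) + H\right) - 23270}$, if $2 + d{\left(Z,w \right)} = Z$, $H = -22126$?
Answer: $- \frac{22681}{1028851594} - \frac{\sqrt{491}}{514425797} \approx -2.2088 \cdot 10^{-5}$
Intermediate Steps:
$d{\left(Z,w \right)} = -2 + Z$
$\frac{1}{\left(\left(d{\left(36,-94 \right)} + \sqrt{-1358 + 9214}\right) + H\right) - 23270} = \frac{1}{\left(\left(\left(-2 + 36\right) + \sqrt{-1358 + 9214}\right) - 22126\right) - 23270} = \frac{1}{\left(\left(34 + \sqrt{7856}\right) - 22126\right) - 23270} = \frac{1}{\left(\left(34 + 4 \sqrt{491}\right) - 22126\right) - 23270} = \frac{1}{\left(-22092 + 4 \sqrt{491}\right) - 23270} = \frac{1}{-45362 + 4 \sqrt{491}}$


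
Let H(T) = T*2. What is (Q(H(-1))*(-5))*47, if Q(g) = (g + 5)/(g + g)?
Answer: 705/4 ≈ 176.25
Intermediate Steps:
H(T) = 2*T
Q(g) = (5 + g)/(2*g) (Q(g) = (5 + g)/((2*g)) = (5 + g)*(1/(2*g)) = (5 + g)/(2*g))
(Q(H(-1))*(-5))*47 = (((5 + 2*(-1))/(2*((2*(-1)))))*(-5))*47 = (((1/2)*(5 - 2)/(-2))*(-5))*47 = (((1/2)*(-1/2)*3)*(-5))*47 = -3/4*(-5)*47 = (15/4)*47 = 705/4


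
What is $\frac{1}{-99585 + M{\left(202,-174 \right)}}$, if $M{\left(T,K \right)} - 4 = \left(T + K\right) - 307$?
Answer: $- \frac{1}{99860} \approx -1.0014 \cdot 10^{-5}$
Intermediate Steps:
$M{\left(T,K \right)} = -303 + K + T$ ($M{\left(T,K \right)} = 4 - \left(307 - K - T\right) = 4 + \left(-307 + K + T\right) = -303 + K + T$)
$\frac{1}{-99585 + M{\left(202,-174 \right)}} = \frac{1}{-99585 - 275} = \frac{1}{-99860} = - \frac{1}{99860}$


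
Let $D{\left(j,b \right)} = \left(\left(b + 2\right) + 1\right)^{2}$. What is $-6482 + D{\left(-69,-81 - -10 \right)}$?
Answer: $-1858$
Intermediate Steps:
$D{\left(j,b \right)} = \left(3 + b\right)^{2}$ ($D{\left(j,b \right)} = \left(\left(2 + b\right) + 1\right)^{2} = \left(3 + b\right)^{2}$)
$-6482 + D{\left(-69,-81 - -10 \right)} = -6482 + \left(3 - 71\right)^{2} = -6482 + \left(-68\right)^{2} = -6482 + 4624 = -1858$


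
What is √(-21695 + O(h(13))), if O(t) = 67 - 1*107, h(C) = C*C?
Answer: 3*I*√2415 ≈ 147.43*I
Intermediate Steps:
h(C) = C²
O(t) = -40 (O(t) = 67 - 107 = -40)
√(-21695 + O(h(13))) = √(-21695 - 40) = √(-21735) = 3*I*√2415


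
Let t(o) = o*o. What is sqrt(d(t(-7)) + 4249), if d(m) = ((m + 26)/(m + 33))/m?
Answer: sqrt(1399949674)/574 ≈ 65.184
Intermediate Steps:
t(o) = o**2
d(m) = (26 + m)/(m*(33 + m)) (d(m) = ((26 + m)/(33 + m))/m = (26 + m)/(m*(33 + m)))
sqrt(d(t(-7)) + 4249) = sqrt((26 + (-7)**2)/(((-7)**2)*(33 + (-7)**2)) + 4249) = sqrt((26 + 49)/(49*(33 + 49)) + 4249) = sqrt((1/49)*75/82 + 4249) = sqrt((1/49)*(1/82)*75 + 4249) = sqrt(75/4018 + 4249) = sqrt(17072557/4018) = sqrt(1399949674)/574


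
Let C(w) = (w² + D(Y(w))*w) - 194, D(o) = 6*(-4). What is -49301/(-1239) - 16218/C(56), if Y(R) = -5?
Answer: 246592/8319 ≈ 29.642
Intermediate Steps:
D(o) = -24
C(w) = -194 + w² - 24*w (C(w) = (w² - 24*w) - 194 = -194 + w² - 24*w)
-49301/(-1239) - 16218/C(56) = -49301/(-1239) - 16218/(-194 + 56² - 24*56) = -49301*(-1/1239) - 16218/(-194 + 3136 - 1344) = 7043/177 - 16218/1598 = 7043/177 - 16218*1/1598 = 7043/177 - 477/47 = 246592/8319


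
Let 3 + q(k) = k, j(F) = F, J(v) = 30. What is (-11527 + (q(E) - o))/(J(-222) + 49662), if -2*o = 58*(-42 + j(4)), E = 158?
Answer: -2079/8282 ≈ -0.25103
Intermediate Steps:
q(k) = -3 + k
o = 1102 (o = -29*(-42 + 4) = -29*(-38) = -½*(-2204) = 1102)
(-11527 + (q(E) - o))/(J(-222) + 49662) = (-11527 + ((-3 + 158) - 1*1102))/(30 + 49662) = (-11527 + (155 - 1102))/49692 = (-11527 - 947)*(1/49692) = -12474*1/49692 = -2079/8282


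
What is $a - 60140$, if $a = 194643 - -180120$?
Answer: $314623$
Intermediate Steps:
$a = 374763$ ($a = 194643 + 180120 = 374763$)
$a - 60140 = 374763 - 60140 = 314623$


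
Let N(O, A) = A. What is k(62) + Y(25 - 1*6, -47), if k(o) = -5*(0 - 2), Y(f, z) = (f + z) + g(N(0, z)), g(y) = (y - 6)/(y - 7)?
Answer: -919/54 ≈ -17.019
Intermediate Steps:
g(y) = (-6 + y)/(-7 + y)
Y(f, z) = f + z + (-6 + z)/(-7 + z) (Y(f, z) = (f + z) + (-6 + z)/(-7 + z) = f + z + (-6 + z)/(-7 + z))
k(o) = 10 (k(o) = -5*(-2) = 10)
k(62) + Y(25 - 1*6, -47) = 10 + (-6 - 47 + (-7 - 47)*((25 - 1*6) - 47))/(-7 - 47) = 10 + (-6 - 47 - 54*((25 - 6) - 47))/(-54) = 10 - (-6 - 47 - 54*(19 - 47))/54 = 10 - (-6 - 47 - 54*(-28))/54 = 10 - (-6 - 47 + 1512)/54 = 10 - 1/54*1459 = 10 - 1459/54 = -919/54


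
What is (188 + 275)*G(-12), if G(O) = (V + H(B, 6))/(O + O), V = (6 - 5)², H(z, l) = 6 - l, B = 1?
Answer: -463/24 ≈ -19.292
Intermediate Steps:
V = 1 (V = 1² = 1)
G(O) = 1/(2*O) (G(O) = (1 + (6 - 1*6))/(O + O) = (1 + (6 - 6))/((2*O)) = (1 + 0)*(1/(2*O)) = 1*(1/(2*O)) = 1/(2*O))
(188 + 275)*G(-12) = (188 + 275)*((½)/(-12)) = 463*((½)*(-1/12)) = 463*(-1/24) = -463/24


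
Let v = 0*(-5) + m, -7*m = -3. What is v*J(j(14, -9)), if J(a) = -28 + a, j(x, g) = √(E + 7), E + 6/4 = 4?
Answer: -12 + 3*√38/14 ≈ -10.679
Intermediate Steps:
m = 3/7 (m = -⅐*(-3) = 3/7 ≈ 0.42857)
E = 5/2 (E = -3/2 + 4 = 5/2 ≈ 2.5000)
j(x, g) = √38/2 (j(x, g) = √(5/2 + 7) = √(19/2) = √38/2)
v = 3/7 (v = 0*(-5) + 3/7 = 0 + 3/7 = 3/7 ≈ 0.42857)
v*J(j(14, -9)) = 3*(-28 + √38/2)/7 = -12 + 3*√38/14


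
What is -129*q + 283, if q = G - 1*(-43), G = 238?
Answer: -35966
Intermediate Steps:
q = 281 (q = 238 - 1*(-43) = 238 + 43 = 281)
-129*q + 283 = -129*281 + 283 = -36249 + 283 = -35966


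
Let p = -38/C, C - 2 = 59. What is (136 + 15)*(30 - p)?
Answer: 282068/61 ≈ 4624.1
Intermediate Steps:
C = 61 (C = 2 + 59 = 61)
p = -38/61 ≈ -0.62295
(136 + 15)*(30 - p) = (136 + 15)*(30 - 1*(-38/61)) = 151*(30 + 38/61) = 151*(1868/61) = 282068/61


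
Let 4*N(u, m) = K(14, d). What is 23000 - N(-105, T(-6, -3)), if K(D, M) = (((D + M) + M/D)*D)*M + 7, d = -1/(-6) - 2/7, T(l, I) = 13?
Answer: 54105479/2352 ≈ 23004.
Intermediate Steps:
d = -5/42 (d = -1*(-⅙) - 2*⅐ = ⅙ - 2/7 = -5/42 ≈ -0.11905)
K(D, M) = 7 + D*M*(D + M + M/D) (K(D, M) = ((D + M + M/D)*D)*M + 7 = (D*(D + M + M/D))*M + 7 = D*M*(D + M + M/D) + 7 = 7 + D*M*(D + M + M/D))
N(u, m) = -9479/2352 (N(u, m) = (7 + (-5/42)² + 14*(-5/42)² - 5/42*14²)/4 = (7 + 25/1764 + 14*(25/1764) - 5/42*196)/4 = (7 + 25/1764 + 25/126 - 70/3)/4 = (¼)*(-9479/588) = -9479/2352)
23000 - N(-105, T(-6, -3)) = 23000 - 1*(-9479/2352) = 23000 + 9479/2352 = 54105479/2352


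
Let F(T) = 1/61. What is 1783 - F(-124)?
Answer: 108762/61 ≈ 1783.0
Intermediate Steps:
F(T) = 1/61
1783 - F(-124) = 1783 - 1*1/61 = 1783 - 1/61 = 108762/61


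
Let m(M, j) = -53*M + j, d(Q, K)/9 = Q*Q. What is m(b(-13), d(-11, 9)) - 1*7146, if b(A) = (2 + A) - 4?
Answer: -5262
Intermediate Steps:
d(Q, K) = 9*Q² (d(Q, K) = 9*(Q*Q) = 9*Q²)
b(A) = -2 + A
m(M, j) = j - 53*M
m(b(-13), d(-11, 9)) - 1*7146 = (9*(-11)² - 53*(-2 - 13)) - 1*7146 = (9*121 - 53*(-15)) - 7146 = (1089 + 795) - 7146 = 1884 - 7146 = -5262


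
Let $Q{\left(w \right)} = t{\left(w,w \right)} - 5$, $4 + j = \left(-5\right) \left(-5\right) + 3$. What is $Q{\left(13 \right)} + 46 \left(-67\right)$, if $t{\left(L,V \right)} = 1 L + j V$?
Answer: $-2762$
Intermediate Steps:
$j = 24$ ($j = -4 + \left(\left(-5\right) \left(-5\right) + 3\right) = -4 + \left(25 + 3\right) = -4 + 28 = 24$)
$t{\left(L,V \right)} = L + 24 V$ ($t{\left(L,V \right)} = 1 L + 24 V = L + 24 V$)
$Q{\left(w \right)} = -5 + 25 w$ ($Q{\left(w \right)} = \left(w + 24 w\right) - 5 = 25 w - 5 = -5 + 25 w$)
$Q{\left(13 \right)} + 46 \left(-67\right) = \left(-5 + 25 \cdot 13\right) + 46 \left(-67\right) = \left(-5 + 325\right) - 3082 = 320 - 3082 = -2762$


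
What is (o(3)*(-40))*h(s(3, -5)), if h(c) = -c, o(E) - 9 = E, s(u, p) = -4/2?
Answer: -960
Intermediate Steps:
s(u, p) = -2 (s(u, p) = -4*½ = -2)
o(E) = 9 + E
(o(3)*(-40))*h(s(3, -5)) = ((9 + 3)*(-40))*(-1*(-2)) = (12*(-40))*2 = -480*2 = -960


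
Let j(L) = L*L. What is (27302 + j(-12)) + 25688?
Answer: 53134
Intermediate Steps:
j(L) = L**2
(27302 + j(-12)) + 25688 = (27302 + (-12)**2) + 25688 = (27302 + 144) + 25688 = 27446 + 25688 = 53134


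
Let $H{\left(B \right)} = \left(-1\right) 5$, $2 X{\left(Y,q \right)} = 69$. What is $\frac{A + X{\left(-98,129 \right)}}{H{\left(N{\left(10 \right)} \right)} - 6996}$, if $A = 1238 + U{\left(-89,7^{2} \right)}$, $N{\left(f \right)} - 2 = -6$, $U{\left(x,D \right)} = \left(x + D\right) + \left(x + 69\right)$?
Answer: $- \frac{2425}{14002} \approx -0.17319$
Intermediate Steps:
$X{\left(Y,q \right)} = \frac{69}{2}$ ($X{\left(Y,q \right)} = \frac{1}{2} \cdot 69 = \frac{69}{2}$)
$U{\left(x,D \right)} = 69 + D + 2 x$ ($U{\left(x,D \right)} = \left(D + x\right) + \left(69 + x\right) = 69 + D + 2 x$)
$N{\left(f \right)} = -4$ ($N{\left(f \right)} = 2 - 6 = -4$)
$H{\left(B \right)} = -5$
$A = 1178$ ($A = 1238 + \left(69 + 7^{2} + 2 \left(-89\right)\right) = 1238 + \left(69 + 49 - 178\right) = 1238 - 60 = 1178$)
$\frac{A + X{\left(-98,129 \right)}}{H{\left(N{\left(10 \right)} \right)} - 6996} = \frac{1178 + \frac{69}{2}}{-5 - 6996} = \frac{2425}{2 \left(-7001\right)} = \frac{2425}{2} \left(- \frac{1}{7001}\right) = - \frac{2425}{14002}$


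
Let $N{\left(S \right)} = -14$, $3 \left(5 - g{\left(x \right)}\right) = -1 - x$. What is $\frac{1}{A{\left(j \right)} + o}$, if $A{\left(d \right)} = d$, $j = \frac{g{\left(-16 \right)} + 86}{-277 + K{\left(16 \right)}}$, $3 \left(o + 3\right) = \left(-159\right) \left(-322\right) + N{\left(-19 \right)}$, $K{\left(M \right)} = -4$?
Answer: $\frac{843}{14379917} \approx 5.8623 \cdot 10^{-5}$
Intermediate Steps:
$g{\left(x \right)} = \frac{16}{3} + \frac{x}{3}$ ($g{\left(x \right)} = 5 - \frac{-1 - x}{3} = 5 + \left(\frac{1}{3} + \frac{x}{3}\right) = \frac{16}{3} + \frac{x}{3}$)
$o = \frac{51175}{3}$ ($o = -3 + \frac{\left(-159\right) \left(-322\right) - 14}{3} = -3 + \frac{51198 - 14}{3} = -3 + \frac{1}{3} \cdot 51184 = -3 + \frac{51184}{3} = \frac{51175}{3} \approx 17058.0$)
$j = - \frac{86}{281}$ ($j = \frac{\left(\frac{16}{3} + \frac{1}{3} \left(-16\right)\right) + 86}{-277 - 4} = \frac{\left(\frac{16}{3} - \frac{16}{3}\right) + 86}{-281} = \left(0 + 86\right) \left(- \frac{1}{281}\right) = 86 \left(- \frac{1}{281}\right) = - \frac{86}{281} \approx -0.30605$)
$\frac{1}{A{\left(j \right)} + o} = \frac{1}{- \frac{86}{281} + \frac{51175}{3}} = \frac{1}{\frac{14379917}{843}} = \frac{843}{14379917}$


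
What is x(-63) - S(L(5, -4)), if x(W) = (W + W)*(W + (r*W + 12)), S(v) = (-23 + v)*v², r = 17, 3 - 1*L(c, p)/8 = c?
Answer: 151356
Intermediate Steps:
L(c, p) = 24 - 8*c
S(v) = v²*(-23 + v)
x(W) = 2*W*(12 + 18*W) (x(W) = (W + W)*(W + (17*W + 12)) = (2*W)*(W + (12 + 17*W)) = (2*W)*(12 + 18*W) = 2*W*(12 + 18*W))
x(-63) - S(L(5, -4)) = 12*(-63)*(2 + 3*(-63)) - (24 - 8*5)²*(-23 + (24 - 8*5)) = 12*(-63)*(2 - 189) - (24 - 40)²*(-23 + (24 - 40)) = 12*(-63)*(-187) - (-16)²*(-23 - 16) = 141372 - 256*(-39) = 141372 - 1*(-9984) = 141372 + 9984 = 151356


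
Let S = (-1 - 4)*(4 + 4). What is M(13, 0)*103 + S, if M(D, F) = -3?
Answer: -349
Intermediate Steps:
S = -40 (S = -5*8 = -40)
M(13, 0)*103 + S = -3*103 - 40 = -309 - 40 = -349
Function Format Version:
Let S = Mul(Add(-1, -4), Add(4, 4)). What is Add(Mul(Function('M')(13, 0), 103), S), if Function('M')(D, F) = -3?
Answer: -349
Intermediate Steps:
S = -40 (S = Mul(-5, 8) = -40)
Add(Mul(Function('M')(13, 0), 103), S) = Add(Mul(-3, 103), -40) = Add(-309, -40) = -349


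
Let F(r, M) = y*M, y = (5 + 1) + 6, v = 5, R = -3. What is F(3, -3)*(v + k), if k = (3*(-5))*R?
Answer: -1800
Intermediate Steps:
y = 12 (y = 6 + 6 = 12)
F(r, M) = 12*M
k = 45 (k = (3*(-5))*(-3) = -15*(-3) = 45)
F(3, -3)*(v + k) = (12*(-3))*(5 + 45) = -36*50 = -1800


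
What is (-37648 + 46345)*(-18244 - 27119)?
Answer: -394522011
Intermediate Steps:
(-37648 + 46345)*(-18244 - 27119) = 8697*(-45363) = -394522011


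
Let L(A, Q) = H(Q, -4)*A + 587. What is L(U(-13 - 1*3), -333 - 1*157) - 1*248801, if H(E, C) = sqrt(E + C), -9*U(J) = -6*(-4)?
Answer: -248214 - 8*I*sqrt(494)/3 ≈ -2.4821e+5 - 59.27*I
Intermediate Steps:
U(J) = -8/3 (U(J) = -(-2)*(-4)/3 = -1/9*24 = -8/3)
H(E, C) = sqrt(C + E)
L(A, Q) = 587 + A*sqrt(-4 + Q) (L(A, Q) = sqrt(-4 + Q)*A + 587 = A*sqrt(-4 + Q) + 587 = 587 + A*sqrt(-4 + Q))
L(U(-13 - 1*3), -333 - 1*157) - 1*248801 = (587 - 8*sqrt(-4 + (-333 - 1*157))/3) - 1*248801 = (587 - 8*sqrt(-4 + (-333 - 157))/3) - 248801 = (587 - 8*sqrt(-4 - 490)/3) - 248801 = (587 - 8*I*sqrt(494)/3) - 248801 = -248214 - 8*I*sqrt(494)/3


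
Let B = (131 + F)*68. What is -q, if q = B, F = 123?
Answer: -17272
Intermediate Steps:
B = 17272 (B = (131 + 123)*68 = 254*68 = 17272)
q = 17272
-q = -1*17272 = -17272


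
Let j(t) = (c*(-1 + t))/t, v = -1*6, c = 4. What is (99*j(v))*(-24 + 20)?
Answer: -1848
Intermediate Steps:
v = -6
j(t) = (-4 + 4*t)/t (j(t) = (4*(-1 + t))/t = (-4 + 4*t)/t)
(99*j(v))*(-24 + 20) = (99*(4 - 4/(-6)))*(-24 + 20) = (99*(4 - 4*(-1/6)))*(-4) = (99*(4 + 2/3))*(-4) = (99*(14/3))*(-4) = 462*(-4) = -1848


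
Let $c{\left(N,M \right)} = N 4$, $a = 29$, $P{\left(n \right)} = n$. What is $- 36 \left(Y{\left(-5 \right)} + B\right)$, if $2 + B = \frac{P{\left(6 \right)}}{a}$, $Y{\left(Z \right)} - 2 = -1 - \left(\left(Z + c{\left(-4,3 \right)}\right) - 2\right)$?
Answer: $- \frac{23184}{29} \approx -799.45$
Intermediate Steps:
$c{\left(N,M \right)} = 4 N$
$Y{\left(Z \right)} = 19 - Z$ ($Y{\left(Z \right)} = 2 - \left(-1 - 16 + Z\right) = 2 - \left(-17 + Z\right) = 19 - Z$)
$B = - \frac{52}{29}$ ($B = -2 + \frac{6}{29} = - \frac{52}{29} \approx -1.7931$)
$- 36 \left(Y{\left(-5 \right)} + B\right) = - 36 \left(\left(19 - -5\right) - \frac{52}{29}\right) = - 36 \left(\left(19 + 5\right) - \frac{52}{29}\right) = - 36 \left(24 - \frac{52}{29}\right) = \left(-36\right) \frac{644}{29} = - \frac{23184}{29}$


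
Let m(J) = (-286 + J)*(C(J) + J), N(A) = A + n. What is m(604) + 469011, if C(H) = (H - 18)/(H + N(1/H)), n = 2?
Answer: 242085459267/366025 ≈ 6.6139e+5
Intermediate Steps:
N(A) = 2 + A (N(A) = A + 2 = 2 + A)
C(H) = (-18 + H)/(2 + H + 1/H) (C(H) = (H - 18)/(H + (2 + 1/H)) = (-18 + H)/(2 + H + 1/H))
m(J) = (-286 + J)*(J + J*(-18 + J)/(1 + J² + 2*J)) (m(J) = (-286 + J)*(J*(-18 + J)/(1 + J² + 2*J) + J) = (-286 + J)*(J + J*(-18 + J)/(1 + J² + 2*J)))
m(604) + 469011 = 604*(4862 + 604³ - 875*604 - 283*604²)/(1 + 604² + 2*604) + 469011 = 604*(4862 + 220348864 - 528500 - 283*364816)/(1 + 364816 + 1208) + 469011 = 604*(4862 + 220348864 - 528500 - 103242928)/366025 + 469011 = 604*(1/366025)*116582298 + 469011 = 70415707992/366025 + 469011 = 242085459267/366025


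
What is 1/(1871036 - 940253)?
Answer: 1/930783 ≈ 1.0744e-6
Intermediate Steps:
1/(1871036 - 940253) = 1/930783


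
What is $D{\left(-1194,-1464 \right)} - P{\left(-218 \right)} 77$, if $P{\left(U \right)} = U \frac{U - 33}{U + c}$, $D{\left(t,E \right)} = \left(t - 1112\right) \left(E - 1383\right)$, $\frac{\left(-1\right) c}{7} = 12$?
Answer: $\frac{993449125}{151} \approx 6.5791 \cdot 10^{6}$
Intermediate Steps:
$c = -84$ ($c = \left(-7\right) 12 = -84$)
$D{\left(t,E \right)} = \left(-1383 + E\right) \left(-1112 + t\right)$ ($D{\left(t,E \right)} = \left(-1112 + t\right) \left(-1383 + E\right) = \left(-1383 + E\right) \left(-1112 + t\right)$)
$P{\left(U \right)} = \frac{U \left(-33 + U\right)}{-84 + U}$ ($P{\left(U \right)} = U \frac{U - 33}{U - 84} = U \frac{-33 + U}{-84 + U} = \frac{U \left(-33 + U\right)}{-84 + U}$)
$D{\left(-1194,-1464 \right)} - P{\left(-218 \right)} 77 = \left(1537896 - -1651302 - -1627968 - -1748016\right) - - \frac{218 \left(-33 - 218\right)}{-84 - 218} \cdot 77 = \left(1537896 + 1651302 + 1627968 + 1748016\right) - \left(-218\right) \frac{1}{-302} \left(-251\right) 77 = 6565182 - \left(-218\right) \left(- \frac{1}{302}\right) \left(-251\right) 77 = 6565182 - \left(- \frac{27359}{151}\right) 77 = 6565182 - - \frac{2106643}{151} = 6565182 + \frac{2106643}{151} = \frac{993449125}{151}$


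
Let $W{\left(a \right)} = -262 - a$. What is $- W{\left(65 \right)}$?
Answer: $327$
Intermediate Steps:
$- W{\left(65 \right)} = - (-262 - 65) = \left(-1\right) \left(-327\right) = 327$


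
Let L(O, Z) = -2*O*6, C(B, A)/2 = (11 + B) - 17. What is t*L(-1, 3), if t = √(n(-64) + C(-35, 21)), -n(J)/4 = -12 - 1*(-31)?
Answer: 12*I*√158 ≈ 150.84*I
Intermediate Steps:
n(J) = -76 (n(J) = -4*(-12 - 1*(-31)) = -4*(-12 + 31) = -4*19 = -76)
C(B, A) = -12 + 2*B (C(B, A) = 2*((11 + B) - 17) = 2*(-6 + B) = -12 + 2*B)
L(O, Z) = -12*O
t = I*√158 (t = √(-76 + (-12 + 2*(-35))) = √(-76 + (-12 - 70)) = √(-76 - 82) = √(-158) = I*√158 ≈ 12.57*I)
t*L(-1, 3) = (I*√158)*(-12*(-1)) = (I*√158)*12 = 12*I*√158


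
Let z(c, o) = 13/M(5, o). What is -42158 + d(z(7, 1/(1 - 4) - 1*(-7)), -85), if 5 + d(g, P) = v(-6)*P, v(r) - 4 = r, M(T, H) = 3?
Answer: -41993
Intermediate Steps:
v(r) = 4 + r
z(c, o) = 13/3
d(g, P) = -5 - 2*P (d(g, P) = -5 + (4 - 6)*P = -5 - 2*P)
-42158 + d(z(7, 1/(1 - 4) - 1*(-7)), -85) = -42158 + (-5 - 2*(-85)) = -42158 + (-5 + 170) = -42158 + 165 = -41993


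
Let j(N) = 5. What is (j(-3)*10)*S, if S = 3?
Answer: 150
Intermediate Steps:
(j(-3)*10)*S = (5*10)*3 = 50*3 = 150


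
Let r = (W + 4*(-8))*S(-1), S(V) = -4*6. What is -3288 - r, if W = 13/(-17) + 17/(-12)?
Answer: -69842/17 ≈ -4108.4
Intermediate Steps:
S(V) = -24
W = -445/204 (W = 13*(-1/17) + 17*(-1/12) = -13/17 - 17/12 = -445/204 ≈ -2.1814)
r = 13946/17 (r = (-445/204 + 4*(-8))*(-24) = (-445/204 - 32)*(-24) = -6973/204*(-24) = 13946/17 ≈ 820.35)
-3288 - r = -3288 - 1*13946/17 = -3288 - 13946/17 = -69842/17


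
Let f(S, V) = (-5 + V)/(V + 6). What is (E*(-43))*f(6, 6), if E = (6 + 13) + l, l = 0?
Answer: -817/12 ≈ -68.083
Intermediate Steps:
f(S, V) = (-5 + V)/(6 + V)
E = 19 (E = (6 + 13) + 0 = 19 + 0 = 19)
(E*(-43))*f(6, 6) = (19*(-43))*((-5 + 6)/(6 + 6)) = -817/12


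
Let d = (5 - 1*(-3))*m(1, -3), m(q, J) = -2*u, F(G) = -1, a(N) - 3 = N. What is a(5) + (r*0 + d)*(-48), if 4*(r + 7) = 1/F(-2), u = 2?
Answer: 1544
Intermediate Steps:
a(N) = 3 + N
m(q, J) = -4 (m(q, J) = -2*2 = -4)
r = -29/4 (r = -7 + (1/4)/(-1) = -7 + (1/4)*(-1) = -7 - 1/4 = -29/4 ≈ -7.2500)
d = -32 (d = (5 - 1*(-3))*(-4) = (5 + 3)*(-4) = 8*(-4) = -32)
a(5) + (r*0 + d)*(-48) = (3 + 5) + (-29/4*0 - 32)*(-48) = 8 + (0 - 32)*(-48) = 8 - 32*(-48) = 8 + 1536 = 1544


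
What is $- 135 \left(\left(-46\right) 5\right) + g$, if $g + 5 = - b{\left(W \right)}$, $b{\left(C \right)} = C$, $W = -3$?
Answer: $31048$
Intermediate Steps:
$g = -2$ ($g = -5 - -3 = -5 + 3 = -2$)
$- 135 \left(\left(-46\right) 5\right) + g = - 135 \left(\left(-46\right) 5\right) - 2 = \left(-135\right) \left(-230\right) - 2 = 31050 - 2 = 31048$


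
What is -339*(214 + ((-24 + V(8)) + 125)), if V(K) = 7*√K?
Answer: -106785 - 4746*√2 ≈ -1.1350e+5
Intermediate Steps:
-339*(214 + ((-24 + V(8)) + 125)) = -339*(214 + ((-24 + 7*√8) + 125)) = -339*(214 + ((-24 + 7*(2*√2)) + 125)) = -339*(214 + ((-24 + 14*√2) + 125)) = -339*(214 + (101 + 14*√2)) = -339*(315 + 14*√2) = -106785 - 4746*√2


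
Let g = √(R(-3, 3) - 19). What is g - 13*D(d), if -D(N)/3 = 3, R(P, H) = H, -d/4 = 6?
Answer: 117 + 4*I ≈ 117.0 + 4.0*I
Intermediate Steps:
d = -24 (d = -4*6 = -24)
D(N) = -9 (D(N) = -3*3 = -9)
g = 4*I (g = √(3 - 19) = √(-16) = 4*I ≈ 4.0*I)
g - 13*D(d) = 4*I - 13*(-9) = 4*I + 117 = 117 + 4*I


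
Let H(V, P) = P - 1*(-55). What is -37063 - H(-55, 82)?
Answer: -37200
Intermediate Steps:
H(V, P) = 55 + P (H(V, P) = P + 55 = 55 + P)
-37063 - H(-55, 82) = -37063 - (55 + 82) = -37063 - 1*137 = -37063 - 137 = -37200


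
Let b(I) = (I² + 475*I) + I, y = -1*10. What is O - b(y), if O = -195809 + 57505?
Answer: -133644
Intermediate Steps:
y = -10
O = -138304
b(I) = I² + 476*I
O - b(y) = -138304 - (-10)*(476 - 10) = -138304 - (-10)*466 = -138304 - 1*(-4660) = -138304 + 4660 = -133644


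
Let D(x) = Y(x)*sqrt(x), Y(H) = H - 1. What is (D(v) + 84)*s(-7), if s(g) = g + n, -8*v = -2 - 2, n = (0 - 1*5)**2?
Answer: 1512 - 9*sqrt(2)/2 ≈ 1505.6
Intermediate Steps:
Y(H) = -1 + H
n = 25 (n = (0 - 5)**2 = (-5)**2 = 25)
v = 1/2 (v = -(-2 - 2)/8 = -1/8*(-4) = 1/2 ≈ 0.50000)
D(x) = sqrt(x)*(-1 + x) (D(x) = (-1 + x)*sqrt(x) = sqrt(x)*(-1 + x))
s(g) = 25 + g (s(g) = g + 25 = 25 + g)
(D(v) + 84)*s(-7) = (sqrt(1/2)*(-1 + 1/2) + 84)*(25 - 7) = ((sqrt(2)/2)*(-1/2) + 84)*18 = (-sqrt(2)/4 + 84)*18 = (84 - sqrt(2)/4)*18 = 1512 - 9*sqrt(2)/2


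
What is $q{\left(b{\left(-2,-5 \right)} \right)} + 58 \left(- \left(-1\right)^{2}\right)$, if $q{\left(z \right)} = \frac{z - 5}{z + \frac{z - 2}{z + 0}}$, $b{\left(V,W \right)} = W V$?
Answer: $- \frac{3107}{54} \approx -57.537$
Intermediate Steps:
$b{\left(V,W \right)} = V W$
$q{\left(z \right)} = \frac{-5 + z}{z + \frac{-2 + z}{z}}$
$q{\left(b{\left(-2,-5 \right)} \right)} + 58 \left(- \left(-1\right)^{2}\right) = \frac{\left(-2\right) \left(-5\right) \left(-5 - -10\right)}{-2 - -10 + \left(\left(-2\right) \left(-5\right)\right)^{2}} + 58 \left(- \left(-1\right)^{2}\right) = \frac{10 \left(-5 + 10\right)}{-2 + 10 + 10^{2}} + 58 \left(\left(-1\right) 1\right) = 10 \frac{1}{-2 + 10 + 100} \cdot 5 + 58 \left(-1\right) = 10 \cdot \frac{1}{108} \cdot 5 - 58 = \frac{25}{54} - 58 = - \frac{3107}{54}$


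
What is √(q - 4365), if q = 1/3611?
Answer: I*√56916632554/3611 ≈ 66.068*I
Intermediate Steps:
q = 1/3611 ≈ 0.00027693
√(q - 4365) = √(1/3611 - 4365) = √(-15762014/3611) = I*√56916632554/3611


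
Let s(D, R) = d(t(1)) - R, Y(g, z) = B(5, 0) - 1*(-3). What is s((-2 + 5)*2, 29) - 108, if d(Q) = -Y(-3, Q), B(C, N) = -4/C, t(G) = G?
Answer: -696/5 ≈ -139.20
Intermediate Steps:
Y(g, z) = 11/5 (Y(g, z) = -4/5 - 1*(-3) = -4*1/5 + 3 = -4/5 + 3 = 11/5)
d(Q) = -11/5 (d(Q) = -1*11/5 = -11/5)
s(D, R) = -11/5 - R
s((-2 + 5)*2, 29) - 108 = (-11/5 - 1*29) - 108 = (-11/5 - 29) - 108 = -156/5 - 108 = -696/5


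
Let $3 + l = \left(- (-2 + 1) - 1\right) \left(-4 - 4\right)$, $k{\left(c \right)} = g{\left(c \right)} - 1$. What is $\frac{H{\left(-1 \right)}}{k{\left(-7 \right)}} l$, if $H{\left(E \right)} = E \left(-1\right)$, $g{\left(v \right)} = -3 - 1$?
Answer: $\frac{3}{5} \approx 0.6$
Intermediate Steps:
$g{\left(v \right)} = -4$
$k{\left(c \right)} = -5$ ($k{\left(c \right)} = -4 - 1 = -5$)
$H{\left(E \right)} = - E$
$l = -3$ ($l = -3 + \left(- (-2 + 1) - 1\right) \left(-4 - 4\right) = -3 + \left(\left(-1\right) \left(-1\right) - 1\right) \left(-8\right) = -3 + \left(1 - 1\right) \left(-8\right) = -3 + 0 \left(-8\right) = -3 + 0 = -3$)
$\frac{H{\left(-1 \right)}}{k{\left(-7 \right)}} l = \frac{\left(-1\right) \left(-1\right)}{-5} \left(-3\right) = 1 \left(- \frac{1}{5}\right) \left(-3\right) = \left(- \frac{1}{5}\right) \left(-3\right) = \frac{3}{5}$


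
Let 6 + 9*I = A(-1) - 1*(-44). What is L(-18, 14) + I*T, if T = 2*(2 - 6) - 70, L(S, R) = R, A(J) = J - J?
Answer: -946/3 ≈ -315.33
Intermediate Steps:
A(J) = 0
I = 38/9 (I = -⅔ + (0 - 1*(-44))/9 = -⅔ + (0 + 44)/9 = -⅔ + (⅑)*44 = -⅔ + 44/9 = 38/9 ≈ 4.2222)
T = -78 (T = 2*(-4) - 70 = -8 - 70 = -78)
L(-18, 14) + I*T = 14 + (38/9)*(-78) = 14 - 988/3 = -946/3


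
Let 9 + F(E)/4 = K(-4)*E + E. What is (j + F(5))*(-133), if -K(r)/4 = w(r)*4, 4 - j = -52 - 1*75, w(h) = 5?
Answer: 197505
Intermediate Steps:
j = 131 (j = 4 - (-52 - 1*75) = 4 - (-52 - 75) = 4 - 1*(-127) = 4 + 127 = 131)
K(r) = -80 (K(r) = -20*4 = -4*20 = -80)
F(E) = -36 - 316*E (F(E) = -36 + 4*(-80*E + E) = -36 + 4*(-79*E) = -36 - 316*E)
(j + F(5))*(-133) = (131 + (-36 - 316*5))*(-133) = (131 + (-36 - 1580))*(-133) = (131 - 1616)*(-133) = -1485*(-133) = 197505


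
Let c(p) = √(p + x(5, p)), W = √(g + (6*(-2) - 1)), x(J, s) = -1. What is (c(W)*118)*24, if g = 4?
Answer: 2832*√(-1 + 3*I) ≈ 2944.7 + 4085.5*I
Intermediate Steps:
W = 3*I (W = √(4 + (6*(-2) - 1)) = √(4 + (-12 - 1)) = √(4 - 13) = √(-9) = 3*I ≈ 3.0*I)
c(p) = √(-1 + p) (c(p) = √(p - 1) = √(-1 + p))
(c(W)*118)*24 = (√(-1 + 3*I)*118)*24 = (118*√(-1 + 3*I))*24 = 2832*√(-1 + 3*I)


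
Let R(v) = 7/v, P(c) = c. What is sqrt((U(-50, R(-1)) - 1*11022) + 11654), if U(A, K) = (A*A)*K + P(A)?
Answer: I*sqrt(16918) ≈ 130.07*I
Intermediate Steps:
U(A, K) = A + K*A**2 (U(A, K) = (A*A)*K + A = A**2*K + A = K*A**2 + A = A + K*A**2)
sqrt((U(-50, R(-1)) - 1*11022) + 11654) = sqrt((-50*(1 - 350/(-1)) - 1*11022) + 11654) = sqrt((-50*(1 - 350*(-1)) - 11022) + 11654) = sqrt((-50*(1 - 50*(-7)) - 11022) + 11654) = sqrt((-50*(1 + 350) - 11022) + 11654) = sqrt((-50*351 - 11022) + 11654) = sqrt((-17550 - 11022) + 11654) = sqrt(-28572 + 11654) = sqrt(-16918) = I*sqrt(16918)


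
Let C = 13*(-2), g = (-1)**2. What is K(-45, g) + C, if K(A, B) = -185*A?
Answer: 8299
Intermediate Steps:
g = 1
C = -26
K(-45, g) + C = -185*(-45) - 26 = 8325 - 26 = 8299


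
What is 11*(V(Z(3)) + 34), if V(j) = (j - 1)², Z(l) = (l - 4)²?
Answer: 374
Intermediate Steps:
Z(l) = (-4 + l)²
V(j) = (-1 + j)²
11*(V(Z(3)) + 34) = 11*((-1 + (-4 + 3)²)² + 34) = 11*((-1 + (-1)²)² + 34) = 11*((-1 + 1)² + 34) = 11*(0² + 34) = 11*(0 + 34) = 11*34 = 374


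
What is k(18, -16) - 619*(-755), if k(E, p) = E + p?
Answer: 467347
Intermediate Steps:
k(18, -16) - 619*(-755) = (18 - 16) - 619*(-755) = 2 + 467345 = 467347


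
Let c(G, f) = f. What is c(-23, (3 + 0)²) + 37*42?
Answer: 1563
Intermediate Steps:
c(-23, (3 + 0)²) + 37*42 = (3 + 0)² + 37*42 = 3² + 1554 = 9 + 1554 = 1563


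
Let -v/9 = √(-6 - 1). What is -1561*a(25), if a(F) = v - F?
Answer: 39025 + 14049*I*√7 ≈ 39025.0 + 37170.0*I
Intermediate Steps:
v = -9*I*√7 (v = -9*√(-6 - 1) = -9*I*√7 ≈ -23.812*I)
a(F) = -F - 9*I*√7 (a(F) = -9*I*√7 - F = -F - 9*I*√7)
-1561*a(25) = -1561*(-1*25 - 9*I*√7) = -1561*(-25 - 9*I*√7) = 39025 + 14049*I*√7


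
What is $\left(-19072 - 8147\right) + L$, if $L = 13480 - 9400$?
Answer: $-23139$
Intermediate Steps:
$L = 4080$ ($L = 13480 - 9400 = 4080$)
$\left(-19072 - 8147\right) + L = \left(-19072 - 8147\right) + 4080 = -27219 + 4080 = -23139$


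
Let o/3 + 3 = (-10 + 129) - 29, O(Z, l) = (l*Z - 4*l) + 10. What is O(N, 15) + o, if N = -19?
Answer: -74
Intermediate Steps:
O(Z, l) = 10 - 4*l + Z*l (O(Z, l) = (Z*l - 4*l) + 10 = (-4*l + Z*l) + 10 = 10 - 4*l + Z*l)
o = 261 (o = -9 + 3*((-10 + 129) - 29) = -9 + 3*(119 - 29) = -9 + 3*90 = -9 + 270 = 261)
O(N, 15) + o = (10 - 4*15 - 19*15) + 261 = (10 - 60 - 285) + 261 = -335 + 261 = -74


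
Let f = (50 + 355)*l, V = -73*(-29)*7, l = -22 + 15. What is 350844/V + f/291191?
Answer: 102120603339/4315159429 ≈ 23.666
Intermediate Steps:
l = -7
V = 14819 (V = 2117*7 = 14819)
f = -2835 (f = (50 + 355)*(-7) = 405*(-7) = -2835)
350844/V + f/291191 = 350844/14819 - 2835/291191 = 102120603339/4315159429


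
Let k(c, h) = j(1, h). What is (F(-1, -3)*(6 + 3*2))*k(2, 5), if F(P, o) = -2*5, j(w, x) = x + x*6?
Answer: -4200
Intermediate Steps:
j(w, x) = 7*x (j(w, x) = x + 6*x = 7*x)
k(c, h) = 7*h
F(P, o) = -10
(F(-1, -3)*(6 + 3*2))*k(2, 5) = (-10*(6 + 3*2))*(7*5) = -10*(6 + 6)*35 = -10*12*35 = -120*35 = -4200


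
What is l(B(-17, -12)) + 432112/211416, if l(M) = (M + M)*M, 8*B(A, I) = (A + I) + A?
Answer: 14411995/211416 ≈ 68.169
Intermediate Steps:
B(A, I) = A/4 + I/8 (B(A, I) = ((A + I) + A)/8 = (I + 2*A)/8 = A/4 + I/8)
l(M) = 2*M² (l(M) = (2*M)*M = 2*M²)
l(B(-17, -12)) + 432112/211416 = 2*((¼)*(-17) + (⅛)*(-12))² + 432112/211416 = 2*(-17/4 - 3/2)² + 432112*(1/211416) = 2*(-23/4)² + 54014/26427 = 2*(529/16) + 54014/26427 = 529/8 + 54014/26427 = 14411995/211416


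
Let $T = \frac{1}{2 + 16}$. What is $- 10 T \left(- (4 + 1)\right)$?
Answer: $\frac{25}{9} \approx 2.7778$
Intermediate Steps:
$T = \frac{1}{18} \approx 0.055556$
$- 10 T \left(- (4 + 1)\right) = \left(-10\right) \frac{1}{18} \left(- (4 + 1)\right) = - \frac{5 \left(\left(-1\right) 5\right)}{9} = \left(- \frac{5}{9}\right) \left(-5\right) = \frac{25}{9}$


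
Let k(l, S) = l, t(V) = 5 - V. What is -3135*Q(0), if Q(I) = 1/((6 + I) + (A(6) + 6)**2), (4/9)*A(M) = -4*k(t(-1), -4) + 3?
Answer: -16720/9107 ≈ -1.8360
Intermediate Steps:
A(M) = -189/4 (A(M) = 9*(-4*(5 - 1*(-1)) + 3)/4 = 9*(-4*(5 + 1) + 3)/4 = 9*(-4*6 + 3)/4 = 9*(-24 + 3)/4 = (9/4)*(-21) = -189/4)
Q(I) = 1/(27321/16 + I) (Q(I) = 1/((6 + I) + (-189/4 + 6)**2) = 1/((6 + I) + (-165/4)**2) = 1/((6 + I) + 27225/16) = 1/(27321/16 + I))
-3135*Q(0) = -50160/(27321 + 16*0) = -50160/(27321 + 0) = -50160/27321 = -3135*16/27321 = -16720/9107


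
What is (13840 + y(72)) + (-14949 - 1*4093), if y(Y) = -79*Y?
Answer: -10890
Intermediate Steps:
(13840 + y(72)) + (-14949 - 1*4093) = (13840 - 79*72) + (-14949 - 1*4093) = (13840 - 5688) + (-14949 - 4093) = 8152 - 19042 = -10890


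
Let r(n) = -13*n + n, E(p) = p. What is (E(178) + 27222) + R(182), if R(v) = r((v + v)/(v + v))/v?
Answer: 2493394/91 ≈ 27400.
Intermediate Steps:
r(n) = -12*n
R(v) = -12/v (R(v) = (-12*(v + v)/(v + v))/v = (-12*2*v/(2*v))/v = (-12*2*v*1/(2*v))/v = (-12*1)/v = -12/v)
(E(178) + 27222) + R(182) = (178 + 27222) - 12/182 = 27400 - 12*1/182 = 27400 - 6/91 = 2493394/91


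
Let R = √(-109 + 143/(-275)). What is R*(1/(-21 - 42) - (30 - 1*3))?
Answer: -62974*I*√2/315 ≈ -282.73*I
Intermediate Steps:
R = 37*I*√2/5 (R = √(-109 + 143*(-1/275)) = √(-109 - 13/25) = √(-2738/25) = 37*I*√2/5 ≈ 10.465*I)
R*(1/(-21 - 42) - (30 - 1*3)) = (37*I*√2/5)*(1/(-21 - 42) - (30 - 1*3)) = (37*I*√2/5)*(1/(-63) - (30 - 3)) = (37*I*√2/5)*(-1/63 - 1*27) = (37*I*√2/5)*(-1/63 - 27) = (37*I*√2/5)*(-1702/63) = -62974*I*√2/315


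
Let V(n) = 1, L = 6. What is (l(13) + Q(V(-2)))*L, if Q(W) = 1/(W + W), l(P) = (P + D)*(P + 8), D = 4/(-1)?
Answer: 1137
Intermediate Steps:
D = -4 (D = 4*(-1) = -4)
l(P) = (-4 + P)*(8 + P) (l(P) = (P - 4)*(P + 8) = (-4 + P)*(8 + P))
Q(W) = 1/(2*W)
(l(13) + Q(V(-2)))*L = ((-32 + 13² + 4*13) + (½)/1)*6 = ((-32 + 169 + 52) + (½)*1)*6 = (189 + ½)*6 = (379/2)*6 = 1137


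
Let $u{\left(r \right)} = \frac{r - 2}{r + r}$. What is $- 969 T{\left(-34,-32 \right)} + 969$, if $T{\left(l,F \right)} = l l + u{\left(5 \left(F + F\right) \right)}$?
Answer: $- \frac{358298409}{320} \approx -1.1197 \cdot 10^{6}$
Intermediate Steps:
$u{\left(r \right)} = \frac{-2 + r}{2 r}$
$T{\left(l,F \right)} = l^{2} + \frac{-2 + 10 F}{20 F}$ ($T{\left(l,F \right)} = l l + \frac{-2 + 5 \left(F + F\right)}{2 \cdot 5 \left(F + F\right)} = l^{2} + \frac{-2 + 5 \cdot 2 F}{2 \cdot 5 \cdot 2 F} = l^{2} + \frac{-2 + 10 F}{2 \cdot 10 F} = l^{2} + \frac{\frac{1}{10 F} \left(-2 + 10 F\right)}{2} = l^{2} + \frac{-2 + 10 F}{20 F}$)
$- 969 T{\left(-34,-32 \right)} + 969 = - 969 \left(\frac{1}{2} + \left(-34\right)^{2} - \frac{1}{10 \left(-32\right)}\right) + 969 = - 969 \left(\frac{1}{2} + 1156 - - \frac{1}{320}\right) + 969 = - 969 \left(\frac{1}{2} + 1156 + \frac{1}{320}\right) + 969 = \left(-969\right) \frac{370081}{320} + 969 = - \frac{358608489}{320} + 969 = - \frac{358298409}{320}$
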